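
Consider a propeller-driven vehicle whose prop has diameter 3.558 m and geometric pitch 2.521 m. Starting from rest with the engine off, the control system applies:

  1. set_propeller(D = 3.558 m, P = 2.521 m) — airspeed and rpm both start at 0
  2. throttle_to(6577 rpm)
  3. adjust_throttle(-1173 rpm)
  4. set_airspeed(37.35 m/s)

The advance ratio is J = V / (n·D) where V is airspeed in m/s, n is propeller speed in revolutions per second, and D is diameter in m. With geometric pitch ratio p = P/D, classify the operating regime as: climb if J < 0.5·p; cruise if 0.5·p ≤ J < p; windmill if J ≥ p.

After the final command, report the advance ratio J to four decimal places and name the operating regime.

set_propeller: D = 3.558 m, P = 2.521 m (p = P/D = 0.708544); state ← (V=0, rpm=0)
throttle_to(6577): rpm ← 6577
adjust_throttle(-1173): rpm ← 6577 -1173 = 5404
set_airspeed(37.35): V ← 37.35 m/s
final state: V = 37.35 m/s, rpm = 5404 → n = rpm/60 = 90.066667 rev/s
J = V / (n·D) = 37.35 / (90.066667 × 3.558) = 0.116552
regime bands: climb J<0.3543 | cruise [0.3543, 0.7085) | windmill J≥0.7085
J = 0.1166 → climb

J = 0.1166, regime = climb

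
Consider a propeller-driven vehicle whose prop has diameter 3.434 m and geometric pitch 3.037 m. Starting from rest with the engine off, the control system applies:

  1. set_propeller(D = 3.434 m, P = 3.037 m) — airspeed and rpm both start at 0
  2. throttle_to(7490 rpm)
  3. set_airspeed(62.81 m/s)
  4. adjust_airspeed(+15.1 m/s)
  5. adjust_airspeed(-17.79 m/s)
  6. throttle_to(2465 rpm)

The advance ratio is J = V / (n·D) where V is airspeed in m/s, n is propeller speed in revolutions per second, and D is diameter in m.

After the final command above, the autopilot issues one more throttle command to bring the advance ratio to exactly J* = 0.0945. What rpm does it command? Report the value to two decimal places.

set_propeller: D = 3.434 m, P = 3.037 m (p = P/D = 0.884391); state ← (V=0, rpm=0)
throttle_to(7490): rpm ← 7490
set_airspeed(62.81): V ← 62.81 m/s
adjust_airspeed(+15.1): V ← 62.81 +15.1 = 77.91 m/s
adjust_airspeed(-17.79): V ← 77.91 -17.79 = 60.12 m/s
throttle_to(2465): rpm ← 2465
final state: V = 60.12 m/s, rpm = 2465 → n = rpm/60 = 41.083333 rev/s
target J* = 0.0945; solve J* = V/(n·D) for n: n = V/(J*·D) = 60.12/(0.0945 × 3.434) = 185.262224 rev/s
rpm = 60·n = 11115.733422

rpm = 11115.73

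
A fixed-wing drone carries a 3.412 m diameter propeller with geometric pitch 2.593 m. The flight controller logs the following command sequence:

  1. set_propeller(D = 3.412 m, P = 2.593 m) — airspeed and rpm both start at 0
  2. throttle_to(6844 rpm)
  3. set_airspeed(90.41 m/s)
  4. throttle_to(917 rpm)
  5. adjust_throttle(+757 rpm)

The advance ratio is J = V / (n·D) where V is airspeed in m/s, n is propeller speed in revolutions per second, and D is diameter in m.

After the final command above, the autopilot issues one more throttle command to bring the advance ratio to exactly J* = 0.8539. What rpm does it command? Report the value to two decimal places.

set_propeller: D = 3.412 m, P = 2.593 m (p = P/D = 0.759965); state ← (V=0, rpm=0)
throttle_to(6844): rpm ← 6844
set_airspeed(90.41): V ← 90.41 m/s
throttle_to(917): rpm ← 917
adjust_throttle(+757): rpm ← 917 +757 = 1674
final state: V = 90.41 m/s, rpm = 1674 → n = rpm/60 = 27.900000 rev/s
target J* = 0.8539; solve J* = V/(n·D) for n: n = V/(J*·D) = 90.41/(0.8539 × 3.412) = 31.031333 rev/s
rpm = 60·n = 1861.879986

rpm = 1861.88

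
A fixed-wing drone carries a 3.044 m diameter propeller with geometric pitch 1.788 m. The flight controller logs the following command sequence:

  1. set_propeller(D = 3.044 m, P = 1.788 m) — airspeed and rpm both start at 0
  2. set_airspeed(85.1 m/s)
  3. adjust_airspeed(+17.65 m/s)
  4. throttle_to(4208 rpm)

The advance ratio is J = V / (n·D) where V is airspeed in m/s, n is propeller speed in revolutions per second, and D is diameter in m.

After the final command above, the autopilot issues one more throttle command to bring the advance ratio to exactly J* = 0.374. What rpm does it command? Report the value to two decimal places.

set_propeller: D = 3.044 m, P = 1.788 m (p = P/D = 0.587385); state ← (V=0, rpm=0)
set_airspeed(85.1): V ← 85.1 m/s
adjust_airspeed(+17.65): V ← 85.1 +17.65 = 102.75 m/s
throttle_to(4208): rpm ← 4208
final state: V = 102.75 m/s, rpm = 4208 → n = rpm/60 = 70.133333 rev/s
target J* = 0.374; solve J* = V/(n·D) for n: n = V/(J*·D) = 102.75/(0.374 × 3.044) = 90.253817 rev/s
rpm = 60·n = 5415.229047

rpm = 5415.23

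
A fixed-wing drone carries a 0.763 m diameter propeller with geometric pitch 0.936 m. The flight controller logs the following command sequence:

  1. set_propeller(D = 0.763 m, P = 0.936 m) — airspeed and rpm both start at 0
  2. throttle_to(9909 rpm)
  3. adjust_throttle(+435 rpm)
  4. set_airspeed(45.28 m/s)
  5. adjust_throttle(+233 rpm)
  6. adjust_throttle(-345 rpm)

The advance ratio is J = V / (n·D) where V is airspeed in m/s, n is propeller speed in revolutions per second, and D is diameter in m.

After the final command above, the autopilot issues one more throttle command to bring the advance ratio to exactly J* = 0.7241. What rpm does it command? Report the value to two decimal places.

rpm = 4917.39

set_propeller: D = 0.763 m, P = 0.936 m (p = P/D = 1.226737); state ← (V=0, rpm=0)
throttle_to(9909): rpm ← 9909
adjust_throttle(+435): rpm ← 9909 +435 = 10344
set_airspeed(45.28): V ← 45.28 m/s
adjust_throttle(+233): rpm ← 10344 +233 = 10577
adjust_throttle(-345): rpm ← 10577 -345 = 10232
final state: V = 45.28 m/s, rpm = 10232 → n = rpm/60 = 170.533333 rev/s
target J* = 0.7241; solve J* = V/(n·D) for n: n = V/(J*·D) = 45.28/(0.7241 × 0.763) = 81.956487 rev/s
rpm = 60·n = 4917.389201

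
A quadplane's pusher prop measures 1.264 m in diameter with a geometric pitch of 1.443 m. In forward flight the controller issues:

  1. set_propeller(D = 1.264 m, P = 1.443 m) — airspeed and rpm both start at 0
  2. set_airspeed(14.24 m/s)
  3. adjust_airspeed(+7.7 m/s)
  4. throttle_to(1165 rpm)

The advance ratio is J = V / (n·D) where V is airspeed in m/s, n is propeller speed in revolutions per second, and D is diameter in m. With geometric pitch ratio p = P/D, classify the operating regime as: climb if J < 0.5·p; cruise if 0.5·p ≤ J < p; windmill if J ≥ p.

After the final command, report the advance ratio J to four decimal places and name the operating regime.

set_propeller: D = 1.264 m, P = 1.443 m (p = P/D = 1.141614); state ← (V=0, rpm=0)
set_airspeed(14.24): V ← 14.24 m/s
adjust_airspeed(+7.7): V ← 14.24 +7.7 = 21.94 m/s
throttle_to(1165): rpm ← 1165
final state: V = 21.94 m/s, rpm = 1165 → n = rpm/60 = 19.416667 rev/s
J = V / (n·D) = 21.94 / (19.416667 × 1.264) = 0.893953
regime bands: climb J<0.5708 | cruise [0.5708, 1.1416) | windmill J≥1.1416
J = 0.8940 → cruise

J = 0.8940, regime = cruise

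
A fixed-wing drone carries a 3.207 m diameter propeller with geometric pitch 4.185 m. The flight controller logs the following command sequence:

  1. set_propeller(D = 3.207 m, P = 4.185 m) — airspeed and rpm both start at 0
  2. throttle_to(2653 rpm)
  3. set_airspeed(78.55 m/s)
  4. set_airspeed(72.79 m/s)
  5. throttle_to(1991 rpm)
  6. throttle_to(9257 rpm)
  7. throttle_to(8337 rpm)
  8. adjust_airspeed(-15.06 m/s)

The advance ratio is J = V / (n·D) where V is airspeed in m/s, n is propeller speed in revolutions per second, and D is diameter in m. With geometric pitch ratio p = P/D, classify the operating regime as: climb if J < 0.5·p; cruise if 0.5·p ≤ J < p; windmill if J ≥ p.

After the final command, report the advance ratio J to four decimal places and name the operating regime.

set_propeller: D = 3.207 m, P = 4.185 m (p = P/D = 1.304958); state ← (V=0, rpm=0)
throttle_to(2653): rpm ← 2653
set_airspeed(78.55): V ← 78.55 m/s
set_airspeed(72.79): V ← 72.79 m/s
throttle_to(1991): rpm ← 1991
throttle_to(9257): rpm ← 9257
throttle_to(8337): rpm ← 8337
adjust_airspeed(-15.06): V ← 72.79 -15.06 = 57.73 m/s
final state: V = 57.73 m/s, rpm = 8337 → n = rpm/60 = 138.950000 rev/s
J = V / (n·D) = 57.73 / (138.950000 × 3.207) = 0.129552
regime bands: climb J<0.6525 | cruise [0.6525, 1.3050) | windmill J≥1.3050
J = 0.1296 → climb

J = 0.1296, regime = climb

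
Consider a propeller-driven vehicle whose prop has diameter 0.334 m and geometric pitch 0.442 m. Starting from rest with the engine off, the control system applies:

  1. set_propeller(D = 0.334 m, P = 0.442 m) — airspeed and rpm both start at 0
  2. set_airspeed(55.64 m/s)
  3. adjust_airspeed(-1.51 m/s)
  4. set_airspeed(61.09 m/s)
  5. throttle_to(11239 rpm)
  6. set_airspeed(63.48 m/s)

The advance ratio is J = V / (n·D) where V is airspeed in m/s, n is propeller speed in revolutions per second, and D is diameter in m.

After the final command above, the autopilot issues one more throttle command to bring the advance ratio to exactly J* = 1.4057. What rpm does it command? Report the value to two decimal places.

set_propeller: D = 0.334 m, P = 0.442 m (p = P/D = 1.323353); state ← (V=0, rpm=0)
set_airspeed(55.64): V ← 55.64 m/s
adjust_airspeed(-1.51): V ← 55.64 -1.51 = 54.13 m/s
set_airspeed(61.09): V ← 61.09 m/s
throttle_to(11239): rpm ← 11239
set_airspeed(63.48): V ← 63.48 m/s
final state: V = 63.48 m/s, rpm = 11239 → n = rpm/60 = 187.316667 rev/s
target J* = 1.4057; solve J* = V/(n·D) for n: n = V/(J*·D) = 63.48/(1.4057 × 0.334) = 135.206573 rev/s
rpm = 60·n = 8112.394404

rpm = 8112.39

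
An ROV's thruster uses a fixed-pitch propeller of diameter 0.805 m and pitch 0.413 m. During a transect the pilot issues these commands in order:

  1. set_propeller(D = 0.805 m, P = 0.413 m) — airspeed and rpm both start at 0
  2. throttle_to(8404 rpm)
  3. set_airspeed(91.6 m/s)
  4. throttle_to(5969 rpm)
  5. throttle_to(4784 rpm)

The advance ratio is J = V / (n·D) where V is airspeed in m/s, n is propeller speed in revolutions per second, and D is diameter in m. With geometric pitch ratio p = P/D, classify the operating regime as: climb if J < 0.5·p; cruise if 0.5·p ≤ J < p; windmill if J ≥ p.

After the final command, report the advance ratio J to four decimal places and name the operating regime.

J = 1.4271, regime = windmill

set_propeller: D = 0.805 m, P = 0.413 m (p = P/D = 0.513043); state ← (V=0, rpm=0)
throttle_to(8404): rpm ← 8404
set_airspeed(91.6): V ← 91.6 m/s
throttle_to(5969): rpm ← 5969
throttle_to(4784): rpm ← 4784
final state: V = 91.6 m/s, rpm = 4784 → n = rpm/60 = 79.733333 rev/s
J = V / (n·D) = 91.6 / (79.733333 × 0.805) = 1.427117
regime bands: climb J<0.2565 | cruise [0.2565, 0.5130) | windmill J≥0.5130
J = 1.4271 → windmill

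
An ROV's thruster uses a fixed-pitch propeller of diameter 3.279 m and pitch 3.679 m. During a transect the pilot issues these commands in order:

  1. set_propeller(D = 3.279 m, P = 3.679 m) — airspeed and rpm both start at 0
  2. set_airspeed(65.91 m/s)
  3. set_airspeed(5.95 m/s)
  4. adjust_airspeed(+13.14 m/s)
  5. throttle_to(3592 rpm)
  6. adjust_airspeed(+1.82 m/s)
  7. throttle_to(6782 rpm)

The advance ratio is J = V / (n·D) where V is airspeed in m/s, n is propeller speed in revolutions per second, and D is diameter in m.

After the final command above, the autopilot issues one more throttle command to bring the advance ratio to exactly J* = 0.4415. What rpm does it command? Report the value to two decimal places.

rpm = 866.63

set_propeller: D = 3.279 m, P = 3.679 m (p = P/D = 1.121988); state ← (V=0, rpm=0)
set_airspeed(65.91): V ← 65.91 m/s
set_airspeed(5.95): V ← 5.95 m/s
adjust_airspeed(+13.14): V ← 5.95 +13.14 = 19.09 m/s
throttle_to(3592): rpm ← 3592
adjust_airspeed(+1.82): V ← 19.09 +1.82 = 20.91 m/s
throttle_to(6782): rpm ← 6782
final state: V = 20.91 m/s, rpm = 6782 → n = rpm/60 = 113.033333 rev/s
target J* = 0.4415; solve J* = V/(n·D) for n: n = V/(J*·D) = 20.91/(0.4415 × 3.279) = 14.443815 rev/s
rpm = 60·n = 866.628882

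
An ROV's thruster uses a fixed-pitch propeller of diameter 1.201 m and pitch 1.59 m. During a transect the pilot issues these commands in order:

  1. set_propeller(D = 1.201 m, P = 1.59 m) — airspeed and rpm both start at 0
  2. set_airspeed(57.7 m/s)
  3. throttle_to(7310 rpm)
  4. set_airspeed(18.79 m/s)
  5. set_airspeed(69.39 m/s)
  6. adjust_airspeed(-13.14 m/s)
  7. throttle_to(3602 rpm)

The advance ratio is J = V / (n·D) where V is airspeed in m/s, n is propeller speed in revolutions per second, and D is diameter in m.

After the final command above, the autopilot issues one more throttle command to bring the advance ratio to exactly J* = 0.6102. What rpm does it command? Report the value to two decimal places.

set_propeller: D = 1.201 m, P = 1.59 m (p = P/D = 1.323897); state ← (V=0, rpm=0)
set_airspeed(57.7): V ← 57.7 m/s
throttle_to(7310): rpm ← 7310
set_airspeed(18.79): V ← 18.79 m/s
set_airspeed(69.39): V ← 69.39 m/s
adjust_airspeed(-13.14): V ← 69.39 -13.14 = 56.25 m/s
throttle_to(3602): rpm ← 3602
final state: V = 56.25 m/s, rpm = 3602 → n = rpm/60 = 60.033333 rev/s
target J* = 0.6102; solve J* = V/(n·D) for n: n = V/(J*·D) = 56.25/(0.6102 × 1.201) = 76.755113 rev/s
rpm = 60·n = 4605.306787

rpm = 4605.31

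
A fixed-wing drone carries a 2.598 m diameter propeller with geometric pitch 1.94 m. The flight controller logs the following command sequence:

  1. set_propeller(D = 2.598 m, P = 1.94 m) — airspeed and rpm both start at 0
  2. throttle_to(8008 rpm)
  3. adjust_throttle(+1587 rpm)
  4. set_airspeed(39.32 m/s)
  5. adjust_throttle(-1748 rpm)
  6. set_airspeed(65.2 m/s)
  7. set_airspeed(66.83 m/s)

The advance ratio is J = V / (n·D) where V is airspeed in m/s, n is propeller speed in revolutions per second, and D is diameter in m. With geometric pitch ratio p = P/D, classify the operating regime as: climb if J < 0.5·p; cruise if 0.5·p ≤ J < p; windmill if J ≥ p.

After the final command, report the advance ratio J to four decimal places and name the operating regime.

set_propeller: D = 2.598 m, P = 1.94 m (p = P/D = 0.746728); state ← (V=0, rpm=0)
throttle_to(8008): rpm ← 8008
adjust_throttle(+1587): rpm ← 8008 +1587 = 9595
set_airspeed(39.32): V ← 39.32 m/s
adjust_throttle(-1748): rpm ← 9595 -1748 = 7847
set_airspeed(65.2): V ← 65.2 m/s
set_airspeed(66.83): V ← 66.83 m/s
final state: V = 66.83 m/s, rpm = 7847 → n = rpm/60 = 130.783333 rev/s
J = V / (n·D) = 66.83 / (130.783333 × 2.598) = 0.196689
regime bands: climb J<0.3734 | cruise [0.3734, 0.7467) | windmill J≥0.7467
J = 0.1967 → climb

J = 0.1967, regime = climb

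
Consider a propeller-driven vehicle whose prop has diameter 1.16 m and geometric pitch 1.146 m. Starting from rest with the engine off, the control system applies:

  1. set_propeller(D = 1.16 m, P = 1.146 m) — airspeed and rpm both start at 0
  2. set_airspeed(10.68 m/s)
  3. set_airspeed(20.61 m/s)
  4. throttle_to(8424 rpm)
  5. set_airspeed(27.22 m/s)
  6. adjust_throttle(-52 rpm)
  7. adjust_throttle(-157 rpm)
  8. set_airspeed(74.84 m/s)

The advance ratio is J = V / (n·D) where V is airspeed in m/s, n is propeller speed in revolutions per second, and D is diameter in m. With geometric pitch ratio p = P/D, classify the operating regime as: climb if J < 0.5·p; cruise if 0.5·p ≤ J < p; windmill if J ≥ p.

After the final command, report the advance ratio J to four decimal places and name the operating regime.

set_propeller: D = 1.16 m, P = 1.146 m (p = P/D = 0.987931); state ← (V=0, rpm=0)
set_airspeed(10.68): V ← 10.68 m/s
set_airspeed(20.61): V ← 20.61 m/s
throttle_to(8424): rpm ← 8424
set_airspeed(27.22): V ← 27.22 m/s
adjust_throttle(-52): rpm ← 8424 -52 = 8372
adjust_throttle(-157): rpm ← 8372 -157 = 8215
set_airspeed(74.84): V ← 74.84 m/s
final state: V = 74.84 m/s, rpm = 8215 → n = rpm/60 = 136.916667 rev/s
J = V / (n·D) = 74.84 / (136.916667 × 1.16) = 0.471215
regime bands: climb J<0.4940 | cruise [0.4940, 0.9879) | windmill J≥0.9879
J = 0.4712 → climb

J = 0.4712, regime = climb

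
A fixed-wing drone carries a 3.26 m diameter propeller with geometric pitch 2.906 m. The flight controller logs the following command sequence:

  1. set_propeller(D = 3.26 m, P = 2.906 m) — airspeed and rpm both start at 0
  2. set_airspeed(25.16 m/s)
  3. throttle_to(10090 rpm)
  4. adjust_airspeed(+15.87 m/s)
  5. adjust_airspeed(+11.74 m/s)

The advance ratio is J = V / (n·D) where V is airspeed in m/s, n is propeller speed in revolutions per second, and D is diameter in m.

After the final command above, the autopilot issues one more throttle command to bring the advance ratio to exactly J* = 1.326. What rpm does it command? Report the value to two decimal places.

rpm = 732.45

set_propeller: D = 3.26 m, P = 2.906 m (p = P/D = 0.891411); state ← (V=0, rpm=0)
set_airspeed(25.16): V ← 25.16 m/s
throttle_to(10090): rpm ← 10090
adjust_airspeed(+15.87): V ← 25.16 +15.87 = 41.03 m/s
adjust_airspeed(+11.74): V ← 41.03 +11.74 = 52.77 m/s
final state: V = 52.77 m/s, rpm = 10090 → n = rpm/60 = 168.166667 rev/s
target J* = 1.326; solve J* = V/(n·D) for n: n = V/(J*·D) = 52.77/(1.326 × 3.26) = 12.207479 rev/s
rpm = 60·n = 732.448713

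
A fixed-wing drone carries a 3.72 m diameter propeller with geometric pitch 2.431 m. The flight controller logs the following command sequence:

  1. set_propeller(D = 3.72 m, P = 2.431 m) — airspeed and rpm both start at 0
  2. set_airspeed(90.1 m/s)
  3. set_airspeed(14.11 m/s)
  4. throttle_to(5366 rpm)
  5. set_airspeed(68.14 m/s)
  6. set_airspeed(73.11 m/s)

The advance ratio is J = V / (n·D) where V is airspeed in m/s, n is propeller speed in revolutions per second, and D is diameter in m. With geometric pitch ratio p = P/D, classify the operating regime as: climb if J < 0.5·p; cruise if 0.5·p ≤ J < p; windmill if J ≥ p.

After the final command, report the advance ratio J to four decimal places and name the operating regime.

set_propeller: D = 3.72 m, P = 2.431 m (p = P/D = 0.653495); state ← (V=0, rpm=0)
set_airspeed(90.1): V ← 90.1 m/s
set_airspeed(14.11): V ← 14.11 m/s
throttle_to(5366): rpm ← 5366
set_airspeed(68.14): V ← 68.14 m/s
set_airspeed(73.11): V ← 73.11 m/s
final state: V = 73.11 m/s, rpm = 5366 → n = rpm/60 = 89.433333 rev/s
J = V / (n·D) = 73.11 / (89.433333 × 3.72) = 0.219753
regime bands: climb J<0.3267 | cruise [0.3267, 0.6535) | windmill J≥0.6535
J = 0.2198 → climb

J = 0.2198, regime = climb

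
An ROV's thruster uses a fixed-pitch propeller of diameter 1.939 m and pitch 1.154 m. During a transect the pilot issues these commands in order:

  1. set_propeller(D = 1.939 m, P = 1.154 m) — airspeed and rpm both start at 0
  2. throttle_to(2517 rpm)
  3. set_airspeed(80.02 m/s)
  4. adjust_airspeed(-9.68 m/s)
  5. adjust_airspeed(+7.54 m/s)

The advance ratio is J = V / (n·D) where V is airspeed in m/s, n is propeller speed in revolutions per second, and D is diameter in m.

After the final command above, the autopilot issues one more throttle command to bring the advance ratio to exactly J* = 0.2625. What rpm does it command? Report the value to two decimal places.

rpm = 9180.58

set_propeller: D = 1.939 m, P = 1.154 m (p = P/D = 0.595152); state ← (V=0, rpm=0)
throttle_to(2517): rpm ← 2517
set_airspeed(80.02): V ← 80.02 m/s
adjust_airspeed(-9.68): V ← 80.02 -9.68 = 70.34 m/s
adjust_airspeed(+7.54): V ← 70.34 +7.54 = 77.88 m/s
final state: V = 77.88 m/s, rpm = 2517 → n = rpm/60 = 41.950000 rev/s
target J* = 0.2625; solve J* = V/(n·D) for n: n = V/(J*·D) = 77.88/(0.2625 × 1.939) = 153.009652 rev/s
rpm = 60·n = 9180.579091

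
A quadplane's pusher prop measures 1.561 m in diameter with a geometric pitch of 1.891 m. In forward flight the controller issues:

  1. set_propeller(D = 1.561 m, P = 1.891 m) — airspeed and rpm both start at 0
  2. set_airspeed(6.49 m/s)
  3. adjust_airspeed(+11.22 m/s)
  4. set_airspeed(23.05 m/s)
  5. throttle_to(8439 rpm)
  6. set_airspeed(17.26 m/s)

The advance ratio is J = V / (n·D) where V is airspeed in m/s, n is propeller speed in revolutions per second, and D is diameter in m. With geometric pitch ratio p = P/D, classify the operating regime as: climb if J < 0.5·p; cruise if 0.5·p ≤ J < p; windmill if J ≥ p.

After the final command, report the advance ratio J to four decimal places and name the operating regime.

J = 0.0786, regime = climb

set_propeller: D = 1.561 m, P = 1.891 m (p = P/D = 1.211403); state ← (V=0, rpm=0)
set_airspeed(6.49): V ← 6.49 m/s
adjust_airspeed(+11.22): V ← 6.49 +11.22 = 17.71 m/s
set_airspeed(23.05): V ← 23.05 m/s
throttle_to(8439): rpm ← 8439
set_airspeed(17.26): V ← 17.26 m/s
final state: V = 17.26 m/s, rpm = 8439 → n = rpm/60 = 140.650000 rev/s
J = V / (n·D) = 17.26 / (140.650000 × 1.561) = 0.078614
regime bands: climb J<0.6057 | cruise [0.6057, 1.2114) | windmill J≥1.2114
J = 0.0786 → climb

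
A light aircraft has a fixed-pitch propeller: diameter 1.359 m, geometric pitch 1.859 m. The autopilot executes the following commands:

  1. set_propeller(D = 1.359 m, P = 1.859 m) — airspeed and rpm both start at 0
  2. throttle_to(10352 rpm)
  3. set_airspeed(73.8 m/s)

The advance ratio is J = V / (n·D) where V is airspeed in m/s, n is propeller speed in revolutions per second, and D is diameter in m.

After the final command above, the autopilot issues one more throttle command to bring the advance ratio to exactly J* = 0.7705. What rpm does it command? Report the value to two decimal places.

rpm = 4228.78

set_propeller: D = 1.359 m, P = 1.859 m (p = P/D = 1.367918); state ← (V=0, rpm=0)
throttle_to(10352): rpm ← 10352
set_airspeed(73.8): V ← 73.8 m/s
final state: V = 73.8 m/s, rpm = 10352 → n = rpm/60 = 172.533333 rev/s
target J* = 0.7705; solve J* = V/(n·D) for n: n = V/(J*·D) = 73.8/(0.7705 × 1.359) = 70.479735 rev/s
rpm = 60·n = 4228.784096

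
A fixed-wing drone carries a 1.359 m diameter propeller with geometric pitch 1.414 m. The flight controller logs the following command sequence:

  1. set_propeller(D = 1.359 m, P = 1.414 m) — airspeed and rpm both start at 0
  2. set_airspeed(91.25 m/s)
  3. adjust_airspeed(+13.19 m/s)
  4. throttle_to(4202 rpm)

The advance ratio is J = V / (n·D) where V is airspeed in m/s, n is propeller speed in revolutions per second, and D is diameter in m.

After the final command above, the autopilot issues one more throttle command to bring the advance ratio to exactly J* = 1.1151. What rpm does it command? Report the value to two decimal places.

set_propeller: D = 1.359 m, P = 1.414 m (p = P/D = 1.040471); state ← (V=0, rpm=0)
set_airspeed(91.25): V ← 91.25 m/s
adjust_airspeed(+13.19): V ← 91.25 +13.19 = 104.44 m/s
throttle_to(4202): rpm ← 4202
final state: V = 104.44 m/s, rpm = 4202 → n = rpm/60 = 70.033333 rev/s
target J* = 1.1151; solve J* = V/(n·D) for n: n = V/(J*·D) = 104.44/(1.1151 × 1.359) = 68.918147 rev/s
rpm = 60·n = 4135.088806

rpm = 4135.09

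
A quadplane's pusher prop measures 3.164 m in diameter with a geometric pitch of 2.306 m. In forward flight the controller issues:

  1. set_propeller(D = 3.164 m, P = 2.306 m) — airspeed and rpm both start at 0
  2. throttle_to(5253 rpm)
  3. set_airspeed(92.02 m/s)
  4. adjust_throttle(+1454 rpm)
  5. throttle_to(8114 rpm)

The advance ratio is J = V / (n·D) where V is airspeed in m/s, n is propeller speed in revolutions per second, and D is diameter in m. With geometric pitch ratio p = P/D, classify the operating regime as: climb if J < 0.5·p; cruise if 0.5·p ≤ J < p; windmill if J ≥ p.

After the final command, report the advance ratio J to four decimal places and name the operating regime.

J = 0.2151, regime = climb

set_propeller: D = 3.164 m, P = 2.306 m (p = P/D = 0.728824); state ← (V=0, rpm=0)
throttle_to(5253): rpm ← 5253
set_airspeed(92.02): V ← 92.02 m/s
adjust_throttle(+1454): rpm ← 5253 +1454 = 6707
throttle_to(8114): rpm ← 8114
final state: V = 92.02 m/s, rpm = 8114 → n = rpm/60 = 135.233333 rev/s
J = V / (n·D) = 92.02 / (135.233333 × 3.164) = 0.215061
regime bands: climb J<0.3644 | cruise [0.3644, 0.7288) | windmill J≥0.7288
J = 0.2151 → climb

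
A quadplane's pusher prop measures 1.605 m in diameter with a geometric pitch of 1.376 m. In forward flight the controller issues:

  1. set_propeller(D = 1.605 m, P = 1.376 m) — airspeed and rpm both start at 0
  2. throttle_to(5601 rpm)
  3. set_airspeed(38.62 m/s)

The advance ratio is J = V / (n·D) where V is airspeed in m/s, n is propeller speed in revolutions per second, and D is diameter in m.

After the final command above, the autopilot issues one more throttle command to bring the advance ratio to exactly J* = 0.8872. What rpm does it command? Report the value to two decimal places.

rpm = 1627.30

set_propeller: D = 1.605 m, P = 1.376 m (p = P/D = 0.857321); state ← (V=0, rpm=0)
throttle_to(5601): rpm ← 5601
set_airspeed(38.62): V ← 38.62 m/s
final state: V = 38.62 m/s, rpm = 5601 → n = rpm/60 = 93.350000 rev/s
target J* = 0.8872; solve J* = V/(n·D) for n: n = V/(J*·D) = 38.62/(0.8872 × 1.605) = 27.121625 rev/s
rpm = 60·n = 1627.297473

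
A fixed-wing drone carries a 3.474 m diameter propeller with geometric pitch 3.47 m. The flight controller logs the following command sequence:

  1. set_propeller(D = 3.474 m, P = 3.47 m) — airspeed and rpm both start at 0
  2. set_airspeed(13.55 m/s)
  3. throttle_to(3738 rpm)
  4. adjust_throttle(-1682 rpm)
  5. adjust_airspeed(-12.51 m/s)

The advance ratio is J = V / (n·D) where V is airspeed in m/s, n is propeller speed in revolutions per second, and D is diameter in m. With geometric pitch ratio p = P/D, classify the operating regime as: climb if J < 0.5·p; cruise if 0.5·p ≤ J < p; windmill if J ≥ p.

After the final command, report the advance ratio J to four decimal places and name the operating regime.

set_propeller: D = 3.474 m, P = 3.47 m (p = P/D = 0.998849); state ← (V=0, rpm=0)
set_airspeed(13.55): V ← 13.55 m/s
throttle_to(3738): rpm ← 3738
adjust_throttle(-1682): rpm ← 3738 -1682 = 2056
adjust_airspeed(-12.51): V ← 13.55 -12.51 = 1.04 m/s
final state: V = 1.04 m/s, rpm = 2056 → n = rpm/60 = 34.266667 rev/s
J = V / (n·D) = 1.04 / (34.266667 × 3.474) = 0.008736
regime bands: climb J<0.4994 | cruise [0.4994, 0.9988) | windmill J≥0.9988
J = 0.0087 → climb

J = 0.0087, regime = climb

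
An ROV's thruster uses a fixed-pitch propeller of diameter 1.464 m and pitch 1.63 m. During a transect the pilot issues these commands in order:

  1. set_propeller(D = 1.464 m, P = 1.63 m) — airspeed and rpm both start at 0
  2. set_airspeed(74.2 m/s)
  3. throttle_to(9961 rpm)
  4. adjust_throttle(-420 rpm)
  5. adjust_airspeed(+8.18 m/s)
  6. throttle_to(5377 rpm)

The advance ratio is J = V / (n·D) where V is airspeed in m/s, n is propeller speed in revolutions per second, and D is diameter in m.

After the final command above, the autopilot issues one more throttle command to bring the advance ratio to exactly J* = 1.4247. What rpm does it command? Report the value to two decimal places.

set_propeller: D = 1.464 m, P = 1.63 m (p = P/D = 1.113388); state ← (V=0, rpm=0)
set_airspeed(74.2): V ← 74.2 m/s
throttle_to(9961): rpm ← 9961
adjust_throttle(-420): rpm ← 9961 -420 = 9541
adjust_airspeed(+8.18): V ← 74.2 +8.18 = 82.38 m/s
throttle_to(5377): rpm ← 5377
final state: V = 82.38 m/s, rpm = 5377 → n = rpm/60 = 89.616667 rev/s
target J* = 1.4247; solve J* = V/(n·D) for n: n = V/(J*·D) = 82.38/(1.4247 × 1.464) = 39.496379 rev/s
rpm = 60·n = 2369.782767

rpm = 2369.78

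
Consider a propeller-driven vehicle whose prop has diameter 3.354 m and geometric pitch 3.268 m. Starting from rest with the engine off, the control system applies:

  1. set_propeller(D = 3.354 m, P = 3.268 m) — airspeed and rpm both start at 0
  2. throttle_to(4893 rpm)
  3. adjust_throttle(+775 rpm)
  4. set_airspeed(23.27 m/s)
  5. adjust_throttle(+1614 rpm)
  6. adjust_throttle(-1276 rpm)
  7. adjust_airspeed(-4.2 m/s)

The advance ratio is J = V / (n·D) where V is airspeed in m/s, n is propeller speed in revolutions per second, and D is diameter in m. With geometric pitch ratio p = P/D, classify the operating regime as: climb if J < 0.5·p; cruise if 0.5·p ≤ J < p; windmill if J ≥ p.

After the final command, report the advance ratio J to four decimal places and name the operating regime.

J = 0.0568, regime = climb

set_propeller: D = 3.354 m, P = 3.268 m (p = P/D = 0.974359); state ← (V=0, rpm=0)
throttle_to(4893): rpm ← 4893
adjust_throttle(+775): rpm ← 4893 +775 = 5668
set_airspeed(23.27): V ← 23.27 m/s
adjust_throttle(+1614): rpm ← 5668 +1614 = 7282
adjust_throttle(-1276): rpm ← 7282 -1276 = 6006
adjust_airspeed(-4.2): V ← 23.27 -4.2 = 19.07 m/s
final state: V = 19.07 m/s, rpm = 6006 → n = rpm/60 = 100.100000 rev/s
J = V / (n·D) = 19.07 / (100.100000 × 3.354) = 0.056801
regime bands: climb J<0.4872 | cruise [0.4872, 0.9744) | windmill J≥0.9744
J = 0.0568 → climb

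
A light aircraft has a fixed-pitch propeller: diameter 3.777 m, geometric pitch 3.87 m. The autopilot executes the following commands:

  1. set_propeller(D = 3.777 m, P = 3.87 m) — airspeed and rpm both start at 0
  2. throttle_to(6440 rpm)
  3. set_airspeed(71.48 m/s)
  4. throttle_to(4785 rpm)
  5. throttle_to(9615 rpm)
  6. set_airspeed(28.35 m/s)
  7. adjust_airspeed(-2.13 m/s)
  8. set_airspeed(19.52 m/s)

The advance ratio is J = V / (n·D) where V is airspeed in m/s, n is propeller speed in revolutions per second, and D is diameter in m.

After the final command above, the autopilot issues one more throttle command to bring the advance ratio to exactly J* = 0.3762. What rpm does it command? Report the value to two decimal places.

rpm = 824.26

set_propeller: D = 3.777 m, P = 3.87 m (p = P/D = 1.024623); state ← (V=0, rpm=0)
throttle_to(6440): rpm ← 6440
set_airspeed(71.48): V ← 71.48 m/s
throttle_to(4785): rpm ← 4785
throttle_to(9615): rpm ← 9615
set_airspeed(28.35): V ← 28.35 m/s
adjust_airspeed(-2.13): V ← 28.35 -2.13 = 26.22 m/s
set_airspeed(19.52): V ← 19.52 m/s
final state: V = 19.52 m/s, rpm = 9615 → n = rpm/60 = 160.250000 rev/s
target J* = 0.3762; solve J* = V/(n·D) for n: n = V/(J*·D) = 19.52/(0.3762 × 3.777) = 13.737700 rev/s
rpm = 60·n = 824.262017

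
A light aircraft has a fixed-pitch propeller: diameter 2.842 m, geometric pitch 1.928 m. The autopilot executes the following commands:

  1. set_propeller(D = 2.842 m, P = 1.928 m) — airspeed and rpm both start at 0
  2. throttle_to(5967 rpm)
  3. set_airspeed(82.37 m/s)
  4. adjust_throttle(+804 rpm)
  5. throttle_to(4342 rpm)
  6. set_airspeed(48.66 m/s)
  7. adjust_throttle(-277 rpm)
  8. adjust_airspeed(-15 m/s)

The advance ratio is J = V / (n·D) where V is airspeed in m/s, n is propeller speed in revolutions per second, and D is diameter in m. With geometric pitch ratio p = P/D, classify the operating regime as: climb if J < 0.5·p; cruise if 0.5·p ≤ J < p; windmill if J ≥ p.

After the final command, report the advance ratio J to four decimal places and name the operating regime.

J = 0.1748, regime = climb

set_propeller: D = 2.842 m, P = 1.928 m (p = P/D = 0.678395); state ← (V=0, rpm=0)
throttle_to(5967): rpm ← 5967
set_airspeed(82.37): V ← 82.37 m/s
adjust_throttle(+804): rpm ← 5967 +804 = 6771
throttle_to(4342): rpm ← 4342
set_airspeed(48.66): V ← 48.66 m/s
adjust_throttle(-277): rpm ← 4342 -277 = 4065
adjust_airspeed(-15): V ← 48.66 -15 = 33.66 m/s
final state: V = 33.66 m/s, rpm = 4065 → n = rpm/60 = 67.750000 rev/s
J = V / (n·D) = 33.66 / (67.750000 × 2.842) = 0.174816
regime bands: climb J<0.3392 | cruise [0.3392, 0.6784) | windmill J≥0.6784
J = 0.1748 → climb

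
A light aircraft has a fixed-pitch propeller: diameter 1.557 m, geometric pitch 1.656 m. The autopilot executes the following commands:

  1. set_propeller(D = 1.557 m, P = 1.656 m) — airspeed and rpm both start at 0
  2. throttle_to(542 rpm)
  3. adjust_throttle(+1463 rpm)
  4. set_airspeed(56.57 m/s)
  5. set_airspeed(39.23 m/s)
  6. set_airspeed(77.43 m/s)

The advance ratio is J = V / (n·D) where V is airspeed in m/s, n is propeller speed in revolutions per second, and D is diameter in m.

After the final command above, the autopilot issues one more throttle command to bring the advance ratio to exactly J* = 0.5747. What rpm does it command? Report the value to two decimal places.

rpm = 5191.95

set_propeller: D = 1.557 m, P = 1.656 m (p = P/D = 1.063584); state ← (V=0, rpm=0)
throttle_to(542): rpm ← 542
adjust_throttle(+1463): rpm ← 542 +1463 = 2005
set_airspeed(56.57): V ← 56.57 m/s
set_airspeed(39.23): V ← 39.23 m/s
set_airspeed(77.43): V ← 77.43 m/s
final state: V = 77.43 m/s, rpm = 2005 → n = rpm/60 = 33.416667 rev/s
target J* = 0.5747; solve J* = V/(n·D) for n: n = V/(J*·D) = 77.43/(0.5747 × 1.557) = 86.532540 rev/s
rpm = 60·n = 5191.952373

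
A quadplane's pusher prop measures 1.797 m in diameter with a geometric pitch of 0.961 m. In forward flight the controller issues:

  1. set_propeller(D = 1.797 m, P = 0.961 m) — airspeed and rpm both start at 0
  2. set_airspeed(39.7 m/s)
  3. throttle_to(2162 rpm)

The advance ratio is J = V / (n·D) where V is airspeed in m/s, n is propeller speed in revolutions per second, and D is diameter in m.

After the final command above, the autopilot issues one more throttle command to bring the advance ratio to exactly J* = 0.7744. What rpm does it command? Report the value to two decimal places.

rpm = 1711.70

set_propeller: D = 1.797 m, P = 0.961 m (p = P/D = 0.534780); state ← (V=0, rpm=0)
set_airspeed(39.7): V ← 39.7 m/s
throttle_to(2162): rpm ← 2162
final state: V = 39.7 m/s, rpm = 2162 → n = rpm/60 = 36.033333 rev/s
target J* = 0.7744; solve J* = V/(n·D) for n: n = V/(J*·D) = 39.7/(0.7744 × 1.797) = 28.528378 rev/s
rpm = 60·n = 1711.702700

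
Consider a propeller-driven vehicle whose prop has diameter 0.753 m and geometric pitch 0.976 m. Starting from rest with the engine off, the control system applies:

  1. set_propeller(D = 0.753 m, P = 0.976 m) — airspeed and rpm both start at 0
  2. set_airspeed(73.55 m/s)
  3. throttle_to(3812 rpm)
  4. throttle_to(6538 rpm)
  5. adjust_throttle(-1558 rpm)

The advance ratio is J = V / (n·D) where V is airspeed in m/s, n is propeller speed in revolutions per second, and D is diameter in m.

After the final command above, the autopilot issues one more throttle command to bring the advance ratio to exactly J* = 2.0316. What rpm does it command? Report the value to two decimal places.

set_propeller: D = 0.753 m, P = 0.976 m (p = P/D = 1.296149); state ← (V=0, rpm=0)
set_airspeed(73.55): V ← 73.55 m/s
throttle_to(3812): rpm ← 3812
throttle_to(6538): rpm ← 6538
adjust_throttle(-1558): rpm ← 6538 -1558 = 4980
final state: V = 73.55 m/s, rpm = 4980 → n = rpm/60 = 83.000000 rev/s
target J* = 2.0316; solve J* = V/(n·D) for n: n = V/(J*·D) = 73.55/(2.0316 × 0.753) = 48.078344 rev/s
rpm = 60·n = 2884.700615

rpm = 2884.70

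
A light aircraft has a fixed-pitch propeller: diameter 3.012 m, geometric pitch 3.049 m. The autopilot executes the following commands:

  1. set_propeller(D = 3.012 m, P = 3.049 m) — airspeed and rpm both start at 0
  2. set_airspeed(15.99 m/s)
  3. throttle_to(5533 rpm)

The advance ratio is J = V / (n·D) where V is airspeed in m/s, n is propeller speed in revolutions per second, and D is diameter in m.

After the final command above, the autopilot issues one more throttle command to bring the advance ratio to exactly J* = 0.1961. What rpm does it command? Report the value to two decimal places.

set_propeller: D = 3.012 m, P = 3.049 m (p = P/D = 1.012284); state ← (V=0, rpm=0)
set_airspeed(15.99): V ← 15.99 m/s
throttle_to(5533): rpm ← 5533
final state: V = 15.99 m/s, rpm = 5533 → n = rpm/60 = 92.216667 rev/s
target J* = 0.1961; solve J* = V/(n·D) for n: n = V/(J*·D) = 15.99/(0.1961 × 3.012) = 27.071723 rev/s
rpm = 60·n = 1624.303398

rpm = 1624.30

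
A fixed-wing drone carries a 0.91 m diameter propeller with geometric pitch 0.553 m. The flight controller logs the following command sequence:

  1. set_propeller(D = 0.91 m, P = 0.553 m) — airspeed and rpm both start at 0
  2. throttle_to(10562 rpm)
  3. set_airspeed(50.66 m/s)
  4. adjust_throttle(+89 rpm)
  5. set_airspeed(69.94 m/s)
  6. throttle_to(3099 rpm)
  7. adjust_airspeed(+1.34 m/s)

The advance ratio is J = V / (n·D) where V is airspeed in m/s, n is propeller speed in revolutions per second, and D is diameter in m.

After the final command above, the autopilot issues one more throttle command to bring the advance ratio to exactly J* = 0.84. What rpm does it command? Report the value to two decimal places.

rpm = 5594.98

set_propeller: D = 0.91 m, P = 0.553 m (p = P/D = 0.607692); state ← (V=0, rpm=0)
throttle_to(10562): rpm ← 10562
set_airspeed(50.66): V ← 50.66 m/s
adjust_throttle(+89): rpm ← 10562 +89 = 10651
set_airspeed(69.94): V ← 69.94 m/s
throttle_to(3099): rpm ← 3099
adjust_airspeed(+1.34): V ← 69.94 +1.34 = 71.28 m/s
final state: V = 71.28 m/s, rpm = 3099 → n = rpm/60 = 51.650000 rev/s
target J* = 0.84; solve J* = V/(n·D) for n: n = V/(J*·D) = 71.28/(0.84 × 0.91) = 93.249608 rev/s
rpm = 60·n = 5594.976452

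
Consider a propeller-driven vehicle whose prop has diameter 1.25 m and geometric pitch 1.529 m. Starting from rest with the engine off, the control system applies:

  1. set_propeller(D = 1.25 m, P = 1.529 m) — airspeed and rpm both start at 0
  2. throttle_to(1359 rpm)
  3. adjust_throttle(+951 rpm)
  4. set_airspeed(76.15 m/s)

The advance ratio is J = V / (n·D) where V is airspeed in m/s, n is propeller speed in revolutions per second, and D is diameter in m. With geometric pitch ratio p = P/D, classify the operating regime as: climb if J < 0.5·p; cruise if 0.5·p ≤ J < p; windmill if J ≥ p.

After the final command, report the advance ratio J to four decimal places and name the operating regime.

J = 1.5823, regime = windmill

set_propeller: D = 1.25 m, P = 1.529 m (p = P/D = 1.223200); state ← (V=0, rpm=0)
throttle_to(1359): rpm ← 1359
adjust_throttle(+951): rpm ← 1359 +951 = 2310
set_airspeed(76.15): V ← 76.15 m/s
final state: V = 76.15 m/s, rpm = 2310 → n = rpm/60 = 38.500000 rev/s
J = V / (n·D) = 76.15 / (38.500000 × 1.25) = 1.582338
regime bands: climb J<0.6116 | cruise [0.6116, 1.2232) | windmill J≥1.2232
J = 1.5823 → windmill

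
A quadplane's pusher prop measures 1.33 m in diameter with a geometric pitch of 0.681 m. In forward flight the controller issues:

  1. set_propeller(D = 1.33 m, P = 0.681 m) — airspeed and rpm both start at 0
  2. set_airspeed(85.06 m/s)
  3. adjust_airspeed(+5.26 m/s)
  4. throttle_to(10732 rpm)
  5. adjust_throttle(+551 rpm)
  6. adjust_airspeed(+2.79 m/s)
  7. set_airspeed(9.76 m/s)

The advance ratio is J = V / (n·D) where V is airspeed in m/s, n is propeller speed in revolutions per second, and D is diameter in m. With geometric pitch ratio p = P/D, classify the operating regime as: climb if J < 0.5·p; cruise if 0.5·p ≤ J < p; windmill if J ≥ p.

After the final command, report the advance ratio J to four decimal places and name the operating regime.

set_propeller: D = 1.33 m, P = 0.681 m (p = P/D = 0.512030); state ← (V=0, rpm=0)
set_airspeed(85.06): V ← 85.06 m/s
adjust_airspeed(+5.26): V ← 85.06 +5.26 = 90.32 m/s
throttle_to(10732): rpm ← 10732
adjust_throttle(+551): rpm ← 10732 +551 = 11283
adjust_airspeed(+2.79): V ← 90.32 +2.79 = 93.11 m/s
set_airspeed(9.76): V ← 9.76 m/s
final state: V = 9.76 m/s, rpm = 11283 → n = rpm/60 = 188.050000 rev/s
J = V / (n·D) = 9.76 / (188.050000 × 1.33) = 0.039023
regime bands: climb J<0.2560 | cruise [0.2560, 0.5120) | windmill J≥0.5120
J = 0.0390 → climb

J = 0.0390, regime = climb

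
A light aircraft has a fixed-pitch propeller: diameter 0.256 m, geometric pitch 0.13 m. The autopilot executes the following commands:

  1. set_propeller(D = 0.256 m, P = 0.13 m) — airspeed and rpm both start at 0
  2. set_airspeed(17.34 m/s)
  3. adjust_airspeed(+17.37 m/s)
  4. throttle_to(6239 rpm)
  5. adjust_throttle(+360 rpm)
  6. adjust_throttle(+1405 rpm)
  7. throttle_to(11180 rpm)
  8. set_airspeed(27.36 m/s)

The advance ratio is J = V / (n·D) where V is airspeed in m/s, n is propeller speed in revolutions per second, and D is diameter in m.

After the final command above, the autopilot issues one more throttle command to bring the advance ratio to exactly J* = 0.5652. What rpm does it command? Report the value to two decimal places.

set_propeller: D = 0.256 m, P = 0.13 m (p = P/D = 0.507812); state ← (V=0, rpm=0)
set_airspeed(17.34): V ← 17.34 m/s
adjust_airspeed(+17.37): V ← 17.34 +17.37 = 34.71 m/s
throttle_to(6239): rpm ← 6239
adjust_throttle(+360): rpm ← 6239 +360 = 6599
adjust_throttle(+1405): rpm ← 6599 +1405 = 8004
throttle_to(11180): rpm ← 11180
set_airspeed(27.36): V ← 27.36 m/s
final state: V = 27.36 m/s, rpm = 11180 → n = rpm/60 = 186.333333 rev/s
target J* = 0.5652; solve J* = V/(n·D) for n: n = V/(J*·D) = 27.36/(0.5652 × 0.256) = 189.092357 rev/s
rpm = 60·n = 11345.541401

rpm = 11345.54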